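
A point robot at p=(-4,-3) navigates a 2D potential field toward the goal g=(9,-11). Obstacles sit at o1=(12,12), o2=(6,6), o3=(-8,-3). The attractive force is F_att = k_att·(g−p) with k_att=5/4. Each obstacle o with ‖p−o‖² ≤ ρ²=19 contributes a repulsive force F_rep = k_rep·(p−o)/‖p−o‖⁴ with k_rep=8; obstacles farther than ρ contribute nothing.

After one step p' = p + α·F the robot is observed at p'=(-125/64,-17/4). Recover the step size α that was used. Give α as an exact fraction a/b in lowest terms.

α = 1/8

F_att = 5/4·(g−p) = 5/4·(13,-8) = (16.2500,-10.0000)
o1: d²=481 > ρ²=19 → inactive
o2: d²=181 > ρ²=19 → inactive
o3: d²=16 ≤ ρ²=19; F_rep = 8·(4,0)/16² = (0.1250,0.0000)
F = F_att + ΣF_rep = (16.3750,-10.0000)
Δp = p'−p = (2.0469,-1.2500); α = Δx/Fx = (131/64) / (131/8) = 1/8
check: Δy/Fy = (-5/4) / (-10) = 1/8 ✓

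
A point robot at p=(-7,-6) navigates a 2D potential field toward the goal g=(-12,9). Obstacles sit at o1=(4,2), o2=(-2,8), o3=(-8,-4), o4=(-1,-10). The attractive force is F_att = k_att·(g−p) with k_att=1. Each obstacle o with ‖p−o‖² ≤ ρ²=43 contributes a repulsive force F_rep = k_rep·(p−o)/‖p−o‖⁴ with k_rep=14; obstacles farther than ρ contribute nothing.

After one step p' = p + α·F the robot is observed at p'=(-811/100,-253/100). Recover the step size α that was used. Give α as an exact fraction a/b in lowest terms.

F_att = 1·(g−p) = 1·(-5,15) = (-5.0000,15.0000)
o1: d²=185 > ρ²=43 → inactive
o2: d²=221 > ρ²=43 → inactive
o3: d²=5 ≤ ρ²=43; F_rep = 14·(1,-2)/5² = (0.5600,-1.1200)
o4: d²=52 > ρ²=43 → inactive
F = F_att + ΣF_rep = (-4.4400,13.8800)
Δp = p'−p = (-1.1100,3.4700); α = Δx/Fx = (-111/100) / (-111/25) = 1/4
check: Δy/Fy = (347/100) / (347/25) = 1/4 ✓

α = 1/4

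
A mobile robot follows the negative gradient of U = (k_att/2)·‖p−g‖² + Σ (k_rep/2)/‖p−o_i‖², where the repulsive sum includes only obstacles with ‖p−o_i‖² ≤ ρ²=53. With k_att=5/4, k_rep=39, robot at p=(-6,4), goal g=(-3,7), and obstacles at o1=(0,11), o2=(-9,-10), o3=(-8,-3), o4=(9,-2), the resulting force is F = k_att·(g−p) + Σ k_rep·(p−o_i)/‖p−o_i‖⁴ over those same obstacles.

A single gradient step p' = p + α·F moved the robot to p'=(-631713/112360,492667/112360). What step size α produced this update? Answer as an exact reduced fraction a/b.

α = 1/10

F_att = 5/4·(g−p) = 5/4·(3,3) = (3.7500,3.7500)
o1: d²=85 > ρ²=53 → inactive
o2: d²=205 > ρ²=53 → inactive
o3: d²=53 ≤ ρ²=53; F_rep = 39·(2,7)/53² = (0.0278,0.0972)
o4: d²=261 > ρ²=53 → inactive
F = F_att + ΣF_rep = (3.7778,3.8472)
Δp = p'−p = (0.3778,0.3847); α = Δx/Fx = (42447/112360) / (42447/11236) = 1/10
check: Δy/Fy = (43227/112360) / (43227/11236) = 1/10 ✓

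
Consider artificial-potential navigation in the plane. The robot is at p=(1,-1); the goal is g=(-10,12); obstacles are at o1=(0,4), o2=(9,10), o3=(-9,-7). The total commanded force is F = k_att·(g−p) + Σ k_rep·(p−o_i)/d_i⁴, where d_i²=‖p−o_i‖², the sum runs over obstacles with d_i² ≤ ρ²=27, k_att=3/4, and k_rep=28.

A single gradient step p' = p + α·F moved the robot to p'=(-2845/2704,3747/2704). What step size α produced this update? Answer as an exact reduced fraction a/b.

α = 1/4

F_att = 3/4·(g−p) = 3/4·(-11,13) = (-8.2500,9.7500)
o1: d²=26 ≤ ρ²=27; F_rep = 28·(1,-5)/26² = (0.0414,-0.2071)
o2: d²=185 > ρ²=27 → inactive
o3: d²=136 > ρ²=27 → inactive
F = F_att + ΣF_rep = (-8.2086,9.5429)
Δp = p'−p = (-2.0521,2.3857); α = Δx/Fx = (-5549/2704) / (-5549/676) = 1/4
check: Δy/Fy = (6451/2704) / (6451/676) = 1/4 ✓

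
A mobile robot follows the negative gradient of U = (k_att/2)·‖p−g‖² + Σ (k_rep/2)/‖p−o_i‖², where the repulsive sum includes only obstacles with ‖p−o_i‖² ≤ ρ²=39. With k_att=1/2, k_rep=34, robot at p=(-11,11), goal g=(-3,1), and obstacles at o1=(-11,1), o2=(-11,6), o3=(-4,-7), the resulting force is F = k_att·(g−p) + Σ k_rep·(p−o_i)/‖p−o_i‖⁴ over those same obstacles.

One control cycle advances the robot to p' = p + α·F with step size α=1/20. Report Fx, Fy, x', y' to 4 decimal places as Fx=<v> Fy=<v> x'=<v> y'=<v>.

Fx=4.0000 Fy=-4.7280 x'=-10.8000 y'=10.7636

F_att = 1/2·(g−p) = 1/2·(8,-10) = (4.0000,-5.0000)
o1: d²=100 > ρ²=39 → inactive
o2: d²=25 ≤ ρ²=39; F_rep = 34·(0,5)/25² = (0.0000,0.2720)
o3: d²=373 > ρ²=39 → inactive
F = F_att + ΣF_rep = (4.0000,-4.7280)
p' = p + 1/20·F = (-10.8000,10.7636)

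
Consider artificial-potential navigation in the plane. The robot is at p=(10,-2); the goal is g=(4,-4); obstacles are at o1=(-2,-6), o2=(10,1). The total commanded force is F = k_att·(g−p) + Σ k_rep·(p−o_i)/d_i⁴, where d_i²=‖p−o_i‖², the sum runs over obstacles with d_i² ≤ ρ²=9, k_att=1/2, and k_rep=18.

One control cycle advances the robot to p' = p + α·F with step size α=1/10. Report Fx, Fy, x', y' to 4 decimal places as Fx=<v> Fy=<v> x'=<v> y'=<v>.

F_att = 1/2·(g−p) = 1/2·(-6,-2) = (-3.0000,-1.0000)
o1: d²=160 > ρ²=9 → inactive
o2: d²=9 ≤ ρ²=9; F_rep = 18·(0,-3)/9² = (0.0000,-0.6667)
F = F_att + ΣF_rep = (-3.0000,-1.6667)
p' = p + 1/10·F = (9.7000,-2.1667)

Fx=-3.0000 Fy=-1.6667 x'=9.7000 y'=-2.1667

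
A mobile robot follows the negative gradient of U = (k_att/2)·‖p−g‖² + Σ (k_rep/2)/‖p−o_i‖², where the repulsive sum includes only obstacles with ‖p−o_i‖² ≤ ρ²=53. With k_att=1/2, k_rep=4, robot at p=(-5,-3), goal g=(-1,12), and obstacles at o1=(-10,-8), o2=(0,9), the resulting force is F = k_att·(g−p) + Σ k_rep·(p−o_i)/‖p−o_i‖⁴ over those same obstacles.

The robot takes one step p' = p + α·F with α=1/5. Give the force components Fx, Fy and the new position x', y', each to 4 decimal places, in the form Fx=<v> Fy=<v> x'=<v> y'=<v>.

F_att = 1/2·(g−p) = 1/2·(4,15) = (2.0000,7.5000)
o1: d²=50 ≤ ρ²=53; F_rep = 4·(5,5)/50² = (0.0080,0.0080)
o2: d²=169 > ρ²=53 → inactive
F = F_att + ΣF_rep = (2.0080,7.5080)
p' = p + 1/5·F = (-4.5984,-1.4984)

Fx=2.0080 Fy=7.5080 x'=-4.5984 y'=-1.4984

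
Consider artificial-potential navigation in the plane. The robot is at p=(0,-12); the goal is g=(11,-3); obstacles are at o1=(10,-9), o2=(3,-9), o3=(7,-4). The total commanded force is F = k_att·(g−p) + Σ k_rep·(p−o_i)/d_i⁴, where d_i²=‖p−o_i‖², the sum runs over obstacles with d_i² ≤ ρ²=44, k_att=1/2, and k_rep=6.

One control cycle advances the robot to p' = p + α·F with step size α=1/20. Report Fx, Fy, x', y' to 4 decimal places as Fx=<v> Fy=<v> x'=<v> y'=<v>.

Fx=5.4444 Fy=4.4444 x'=0.2722 y'=-11.7778

F_att = 1/2·(g−p) = 1/2·(11,9) = (5.5000,4.5000)
o1: d²=109 > ρ²=44 → inactive
o2: d²=18 ≤ ρ²=44; F_rep = 6·(-3,-3)/18² = (-0.0556,-0.0556)
o3: d²=113 > ρ²=44 → inactive
F = F_att + ΣF_rep = (5.4444,4.4444)
p' = p + 1/20·F = (0.2722,-11.7778)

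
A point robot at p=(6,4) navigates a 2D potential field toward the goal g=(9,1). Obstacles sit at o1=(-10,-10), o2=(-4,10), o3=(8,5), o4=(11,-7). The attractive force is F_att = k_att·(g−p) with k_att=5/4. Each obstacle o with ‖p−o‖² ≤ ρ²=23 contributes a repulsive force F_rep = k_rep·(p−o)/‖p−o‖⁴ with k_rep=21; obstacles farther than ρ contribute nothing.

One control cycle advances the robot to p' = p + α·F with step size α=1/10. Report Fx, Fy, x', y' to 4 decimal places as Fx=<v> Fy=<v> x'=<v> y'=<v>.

Fx=2.0700 Fy=-4.5900 x'=6.2070 y'=3.5410

F_att = 5/4·(g−p) = 5/4·(3,-3) = (3.7500,-3.7500)
o1: d²=452 > ρ²=23 → inactive
o2: d²=136 > ρ²=23 → inactive
o3: d²=5 ≤ ρ²=23; F_rep = 21·(-2,-1)/5² = (-1.6800,-0.8400)
o4: d²=146 > ρ²=23 → inactive
F = F_att + ΣF_rep = (2.0700,-4.5900)
p' = p + 1/10·F = (6.2070,3.5410)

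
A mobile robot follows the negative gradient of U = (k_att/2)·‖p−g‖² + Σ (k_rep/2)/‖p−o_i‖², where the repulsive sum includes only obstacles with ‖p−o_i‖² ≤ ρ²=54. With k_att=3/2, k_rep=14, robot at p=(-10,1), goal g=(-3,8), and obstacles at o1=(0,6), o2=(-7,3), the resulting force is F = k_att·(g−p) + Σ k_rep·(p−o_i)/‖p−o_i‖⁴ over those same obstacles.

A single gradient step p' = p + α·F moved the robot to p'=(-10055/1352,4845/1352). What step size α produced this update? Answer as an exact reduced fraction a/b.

α = 1/4

F_att = 3/2·(g−p) = 3/2·(7,7) = (10.5000,10.5000)
o1: d²=125 > ρ²=54 → inactive
o2: d²=13 ≤ ρ²=54; F_rep = 14·(-3,-2)/13² = (-0.2485,-0.1657)
F = F_att + ΣF_rep = (10.2515,10.3343)
Δp = p'−p = (2.5629,2.5836); α = Δx/Fx = (3465/1352) / (3465/338) = 1/4
check: Δy/Fy = (3493/1352) / (3493/338) = 1/4 ✓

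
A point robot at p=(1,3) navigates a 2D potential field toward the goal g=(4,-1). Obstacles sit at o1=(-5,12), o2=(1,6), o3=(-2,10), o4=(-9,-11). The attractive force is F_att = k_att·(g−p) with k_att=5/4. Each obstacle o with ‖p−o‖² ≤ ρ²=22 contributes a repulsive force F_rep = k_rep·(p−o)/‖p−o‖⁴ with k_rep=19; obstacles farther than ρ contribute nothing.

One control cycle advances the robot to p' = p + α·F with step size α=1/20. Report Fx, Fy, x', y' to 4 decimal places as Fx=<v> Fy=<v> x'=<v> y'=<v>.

F_att = 5/4·(g−p) = 5/4·(3,-4) = (3.7500,-5.0000)
o1: d²=117 > ρ²=22 → inactive
o2: d²=9 ≤ ρ²=22; F_rep = 19·(0,-3)/9² = (0.0000,-0.7037)
o3: d²=58 > ρ²=22 → inactive
o4: d²=296 > ρ²=22 → inactive
F = F_att + ΣF_rep = (3.7500,-5.7037)
p' = p + 1/20·F = (1.1875,2.7148)

Fx=3.7500 Fy=-5.7037 x'=1.1875 y'=2.7148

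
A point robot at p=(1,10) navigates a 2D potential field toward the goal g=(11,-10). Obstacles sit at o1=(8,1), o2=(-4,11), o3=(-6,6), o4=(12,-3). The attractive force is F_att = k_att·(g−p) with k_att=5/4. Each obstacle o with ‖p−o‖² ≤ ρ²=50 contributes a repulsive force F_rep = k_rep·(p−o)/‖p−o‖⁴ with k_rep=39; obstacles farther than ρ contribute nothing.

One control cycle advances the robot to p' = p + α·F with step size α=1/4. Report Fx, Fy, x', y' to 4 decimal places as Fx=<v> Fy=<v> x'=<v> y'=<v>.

F_att = 5/4·(g−p) = 5/4·(10,-20) = (12.5000,-25.0000)
o1: d²=130 > ρ²=50 → inactive
o2: d²=26 ≤ ρ²=50; F_rep = 39·(5,-1)/26² = (0.2885,-0.0577)
o3: d²=65 > ρ²=50 → inactive
o4: d²=290 > ρ²=50 → inactive
F = F_att + ΣF_rep = (12.7885,-25.0577)
p' = p + 1/4·F = (4.1971,3.7356)

Fx=12.7885 Fy=-25.0577 x'=4.1971 y'=3.7356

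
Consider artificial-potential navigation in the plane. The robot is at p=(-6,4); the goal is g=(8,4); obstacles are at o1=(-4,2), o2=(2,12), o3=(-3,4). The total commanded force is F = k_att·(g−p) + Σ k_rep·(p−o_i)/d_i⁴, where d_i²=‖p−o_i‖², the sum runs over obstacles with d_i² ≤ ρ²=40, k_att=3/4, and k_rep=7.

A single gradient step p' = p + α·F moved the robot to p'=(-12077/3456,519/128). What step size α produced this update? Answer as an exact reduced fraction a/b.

α = 1/4

F_att = 3/4·(g−p) = 3/4·(14,0) = (10.5000,0.0000)
o1: d²=8 ≤ ρ²=40; F_rep = 7·(-2,2)/8² = (-0.2188,0.2188)
o2: d²=128 > ρ²=40 → inactive
o3: d²=9 ≤ ρ²=40; F_rep = 7·(-3,0)/9² = (-0.2593,0.0000)
F = F_att + ΣF_rep = (10.0220,0.2188)
Δp = p'−p = (2.5055,0.0547); α = Δx/Fx = (8659/3456) / (8659/864) = 1/4
check: Δy/Fy = (7/128) / (7/32) = 1/4 ✓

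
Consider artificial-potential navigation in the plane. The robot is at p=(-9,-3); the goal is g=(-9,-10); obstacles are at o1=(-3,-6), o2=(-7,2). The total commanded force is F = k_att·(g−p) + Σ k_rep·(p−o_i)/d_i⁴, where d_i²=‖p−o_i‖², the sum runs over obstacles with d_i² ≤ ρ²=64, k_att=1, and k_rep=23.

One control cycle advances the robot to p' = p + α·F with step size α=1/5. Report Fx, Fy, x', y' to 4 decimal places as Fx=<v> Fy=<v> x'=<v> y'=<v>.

F_att = 1·(g−p) = 1·(0,-7) = (0.0000,-7.0000)
o1: d²=45 ≤ ρ²=64; F_rep = 23·(-6,3)/45² = (-0.0681,0.0341)
o2: d²=29 ≤ ρ²=64; F_rep = 23·(-2,-5)/29² = (-0.0547,-0.1367)
F = F_att + ΣF_rep = (-0.1228,-7.1027)
p' = p + 1/5·F = (-9.0246,-4.4205)

Fx=-0.1228 Fy=-7.1027 x'=-9.0246 y'=-4.4205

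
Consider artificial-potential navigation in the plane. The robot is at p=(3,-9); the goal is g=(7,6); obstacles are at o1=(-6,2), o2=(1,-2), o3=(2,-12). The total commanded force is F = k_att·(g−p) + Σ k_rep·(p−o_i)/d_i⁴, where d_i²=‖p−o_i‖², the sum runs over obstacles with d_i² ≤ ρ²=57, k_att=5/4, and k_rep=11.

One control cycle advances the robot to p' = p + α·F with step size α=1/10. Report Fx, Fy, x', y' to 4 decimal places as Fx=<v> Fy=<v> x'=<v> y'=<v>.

Fx=5.1178 Fy=19.0526 x'=3.5118 y'=-7.0947

F_att = 5/4·(g−p) = 5/4·(4,15) = (5.0000,18.7500)
o1: d²=202 > ρ²=57 → inactive
o2: d²=53 ≤ ρ²=57; F_rep = 11·(2,-7)/53² = (0.0078,-0.0274)
o3: d²=10 ≤ ρ²=57; F_rep = 11·(1,3)/10² = (0.1100,0.3300)
F = F_att + ΣF_rep = (5.1178,19.0526)
p' = p + 1/10·F = (3.5118,-7.0947)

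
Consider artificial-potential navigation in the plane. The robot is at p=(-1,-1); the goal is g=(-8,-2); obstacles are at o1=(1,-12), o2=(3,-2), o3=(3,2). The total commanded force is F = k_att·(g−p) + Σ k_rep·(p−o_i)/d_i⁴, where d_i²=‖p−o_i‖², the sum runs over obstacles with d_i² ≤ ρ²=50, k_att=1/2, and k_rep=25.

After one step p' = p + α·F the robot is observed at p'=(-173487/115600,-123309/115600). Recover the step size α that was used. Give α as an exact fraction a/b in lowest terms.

α = 1/8

F_att = 1/2·(g−p) = 1/2·(-7,-1) = (-3.5000,-0.5000)
o1: d²=125 > ρ²=50 → inactive
o2: d²=17 ≤ ρ²=50; F_rep = 25·(-4,1)/17² = (-0.3460,0.0865)
o3: d²=25 ≤ ρ²=50; F_rep = 25·(-4,-3)/25² = (-0.1600,-0.1200)
F = F_att + ΣF_rep = (-4.0060,-0.5335)
Δp = p'−p = (-0.5008,-0.0667); α = Δx/Fx = (-57887/115600) / (-57887/14450) = 1/8
check: Δy/Fy = (-7709/115600) / (-7709/14450) = 1/8 ✓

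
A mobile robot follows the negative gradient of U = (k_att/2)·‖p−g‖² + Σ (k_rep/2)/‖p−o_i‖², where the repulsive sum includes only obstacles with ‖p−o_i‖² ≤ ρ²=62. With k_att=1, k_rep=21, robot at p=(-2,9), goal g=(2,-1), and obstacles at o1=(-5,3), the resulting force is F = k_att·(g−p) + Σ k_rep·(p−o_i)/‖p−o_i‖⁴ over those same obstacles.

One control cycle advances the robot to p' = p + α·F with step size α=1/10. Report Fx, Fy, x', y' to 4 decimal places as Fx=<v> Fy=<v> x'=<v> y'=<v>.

Fx=4.0311 Fy=-9.9378 x'=-1.5969 y'=8.0062

F_att = 1·(g−p) = 1·(4,-10) = (4.0000,-10.0000)
o1: d²=45 ≤ ρ²=62; F_rep = 21·(3,6)/45² = (0.0311,0.0622)
F = F_att + ΣF_rep = (4.0311,-9.9378)
p' = p + 1/10·F = (-1.5969,8.0062)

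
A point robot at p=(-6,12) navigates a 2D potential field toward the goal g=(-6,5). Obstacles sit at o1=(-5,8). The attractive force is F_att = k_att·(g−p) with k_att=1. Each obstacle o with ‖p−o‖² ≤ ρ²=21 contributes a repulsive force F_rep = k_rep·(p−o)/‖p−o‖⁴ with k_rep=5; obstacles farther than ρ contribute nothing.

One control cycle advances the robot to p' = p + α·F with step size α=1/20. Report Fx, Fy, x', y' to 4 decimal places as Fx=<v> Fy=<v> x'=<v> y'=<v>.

Fx=-0.0173 Fy=-6.9308 x'=-6.0009 y'=11.6535

F_att = 1·(g−p) = 1·(0,-7) = (0.0000,-7.0000)
o1: d²=17 ≤ ρ²=21; F_rep = 5·(-1,4)/17² = (-0.0173,0.0692)
F = F_att + ΣF_rep = (-0.0173,-6.9308)
p' = p + 1/20·F = (-6.0009,11.6535)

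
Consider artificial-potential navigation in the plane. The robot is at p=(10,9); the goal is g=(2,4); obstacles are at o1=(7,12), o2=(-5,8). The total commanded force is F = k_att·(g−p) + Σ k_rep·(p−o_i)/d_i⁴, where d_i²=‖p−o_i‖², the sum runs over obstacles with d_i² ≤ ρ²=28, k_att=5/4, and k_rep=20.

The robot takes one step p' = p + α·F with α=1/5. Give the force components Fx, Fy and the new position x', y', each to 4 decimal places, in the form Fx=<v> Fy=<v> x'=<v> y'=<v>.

Fx=-9.8148 Fy=-6.4352 x'=8.0370 y'=7.7130

F_att = 5/4·(g−p) = 5/4·(-8,-5) = (-10.0000,-6.2500)
o1: d²=18 ≤ ρ²=28; F_rep = 20·(3,-3)/18² = (0.1852,-0.1852)
o2: d²=226 > ρ²=28 → inactive
F = F_att + ΣF_rep = (-9.8148,-6.4352)
p' = p + 1/5·F = (8.0370,7.7130)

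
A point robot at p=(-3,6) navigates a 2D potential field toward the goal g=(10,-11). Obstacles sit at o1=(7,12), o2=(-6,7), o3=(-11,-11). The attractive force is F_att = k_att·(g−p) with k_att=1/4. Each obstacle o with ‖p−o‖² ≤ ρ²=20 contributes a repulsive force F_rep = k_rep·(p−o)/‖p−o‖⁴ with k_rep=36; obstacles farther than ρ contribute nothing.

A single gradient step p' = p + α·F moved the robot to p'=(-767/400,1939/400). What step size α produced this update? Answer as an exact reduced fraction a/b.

F_att = 1/4·(g−p) = 1/4·(13,-17) = (3.2500,-4.2500)
o1: d²=136 > ρ²=20 → inactive
o2: d²=10 ≤ ρ²=20; F_rep = 36·(3,-1)/10² = (1.0800,-0.3600)
o3: d²=353 > ρ²=20 → inactive
F = F_att + ΣF_rep = (4.3300,-4.6100)
Δp = p'−p = (1.0825,-1.1525); α = Δx/Fx = (433/400) / (433/100) = 1/4
check: Δy/Fy = (-461/400) / (-461/100) = 1/4 ✓

α = 1/4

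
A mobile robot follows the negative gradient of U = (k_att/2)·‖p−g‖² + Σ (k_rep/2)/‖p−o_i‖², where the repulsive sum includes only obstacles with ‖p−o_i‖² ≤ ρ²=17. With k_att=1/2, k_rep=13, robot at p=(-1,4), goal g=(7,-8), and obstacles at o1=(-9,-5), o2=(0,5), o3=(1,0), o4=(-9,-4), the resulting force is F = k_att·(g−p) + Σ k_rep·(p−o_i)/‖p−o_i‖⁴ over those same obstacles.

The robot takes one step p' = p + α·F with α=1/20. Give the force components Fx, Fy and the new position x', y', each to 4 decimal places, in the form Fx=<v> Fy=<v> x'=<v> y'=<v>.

Fx=0.7500 Fy=-9.2500 x'=-0.9625 y'=3.5375

F_att = 1/2·(g−p) = 1/2·(8,-12) = (4.0000,-6.0000)
o1: d²=145 > ρ²=17 → inactive
o2: d²=2 ≤ ρ²=17; F_rep = 13·(-1,-1)/2² = (-3.2500,-3.2500)
o3: d²=20 > ρ²=17 → inactive
o4: d²=128 > ρ²=17 → inactive
F = F_att + ΣF_rep = (0.7500,-9.2500)
p' = p + 1/20·F = (-0.9625,3.5375)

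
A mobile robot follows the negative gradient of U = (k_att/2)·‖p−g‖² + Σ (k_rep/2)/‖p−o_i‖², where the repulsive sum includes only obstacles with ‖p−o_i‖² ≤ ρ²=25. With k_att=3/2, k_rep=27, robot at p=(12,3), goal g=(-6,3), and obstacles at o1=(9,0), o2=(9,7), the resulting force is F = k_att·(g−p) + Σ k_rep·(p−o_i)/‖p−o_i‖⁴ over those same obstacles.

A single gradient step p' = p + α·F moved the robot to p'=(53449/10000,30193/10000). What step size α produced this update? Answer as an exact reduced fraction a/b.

α = 1/4

F_att = 3/2·(g−p) = 3/2·(-18,0) = (-27.0000,0.0000)
o1: d²=18 ≤ ρ²=25; F_rep = 27·(3,3)/18² = (0.2500,0.2500)
o2: d²=25 ≤ ρ²=25; F_rep = 27·(3,-4)/25² = (0.1296,-0.1728)
F = F_att + ΣF_rep = (-26.6204,0.0772)
Δp = p'−p = (-6.6551,0.0193); α = Δx/Fx = (-66551/10000) / (-66551/2500) = 1/4
check: Δy/Fy = (193/10000) / (193/2500) = 1/4 ✓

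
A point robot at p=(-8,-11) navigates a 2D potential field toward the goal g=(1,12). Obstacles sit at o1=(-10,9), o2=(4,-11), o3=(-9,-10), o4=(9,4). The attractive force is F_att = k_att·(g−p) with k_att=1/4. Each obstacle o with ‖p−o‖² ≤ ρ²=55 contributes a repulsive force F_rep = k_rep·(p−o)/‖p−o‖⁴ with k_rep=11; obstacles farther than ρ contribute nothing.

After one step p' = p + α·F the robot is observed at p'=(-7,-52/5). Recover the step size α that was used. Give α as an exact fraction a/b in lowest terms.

α = 1/5

F_att = 1/4·(g−p) = 1/4·(9,23) = (2.2500,5.7500)
o1: d²=404 > ρ²=55 → inactive
o2: d²=144 > ρ²=55 → inactive
o3: d²=2 ≤ ρ²=55; F_rep = 11·(1,-1)/2² = (2.7500,-2.7500)
o4: d²=514 > ρ²=55 → inactive
F = F_att + ΣF_rep = (5.0000,3.0000)
Δp = p'−p = (1.0000,0.6000); α = Δx/Fx = (1) / (5) = 1/5
check: Δy/Fy = (3/5) / (3) = 1/5 ✓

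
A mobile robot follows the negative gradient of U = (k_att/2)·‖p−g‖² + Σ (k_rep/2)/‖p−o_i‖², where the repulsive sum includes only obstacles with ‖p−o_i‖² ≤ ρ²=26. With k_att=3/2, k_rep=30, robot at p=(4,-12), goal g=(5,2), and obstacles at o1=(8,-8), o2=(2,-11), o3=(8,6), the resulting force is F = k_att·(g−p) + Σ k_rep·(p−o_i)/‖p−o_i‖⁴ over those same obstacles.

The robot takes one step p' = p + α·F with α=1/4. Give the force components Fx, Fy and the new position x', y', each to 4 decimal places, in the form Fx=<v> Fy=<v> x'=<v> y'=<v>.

Fx=3.9000 Fy=19.8000 x'=4.9750 y'=-7.0500

F_att = 3/2·(g−p) = 3/2·(1,14) = (1.5000,21.0000)
o1: d²=32 > ρ²=26 → inactive
o2: d²=5 ≤ ρ²=26; F_rep = 30·(2,-1)/5² = (2.4000,-1.2000)
o3: d²=340 > ρ²=26 → inactive
F = F_att + ΣF_rep = (3.9000,19.8000)
p' = p + 1/4·F = (4.9750,-7.0500)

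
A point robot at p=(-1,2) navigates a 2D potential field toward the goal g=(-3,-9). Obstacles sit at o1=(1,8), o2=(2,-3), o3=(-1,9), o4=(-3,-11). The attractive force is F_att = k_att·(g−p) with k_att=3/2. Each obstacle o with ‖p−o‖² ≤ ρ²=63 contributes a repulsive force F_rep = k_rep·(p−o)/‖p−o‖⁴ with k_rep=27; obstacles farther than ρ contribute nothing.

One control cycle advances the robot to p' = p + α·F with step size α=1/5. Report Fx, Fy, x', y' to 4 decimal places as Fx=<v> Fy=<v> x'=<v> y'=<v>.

Fx=-3.1038 Fy=-16.5632 x'=-1.6208 y'=-1.3126

F_att = 3/2·(g−p) = 3/2·(-2,-11) = (-3.0000,-16.5000)
o1: d²=40 ≤ ρ²=63; F_rep = 27·(-2,-6)/40² = (-0.0338,-0.1013)
o2: d²=34 ≤ ρ²=63; F_rep = 27·(-3,5)/34² = (-0.0701,0.1168)
o3: d²=49 ≤ ρ²=63; F_rep = 27·(0,-7)/49² = (0.0000,-0.0787)
o4: d²=173 > ρ²=63 → inactive
F = F_att + ΣF_rep = (-3.1038,-16.5632)
p' = p + 1/5·F = (-1.6208,-1.3126)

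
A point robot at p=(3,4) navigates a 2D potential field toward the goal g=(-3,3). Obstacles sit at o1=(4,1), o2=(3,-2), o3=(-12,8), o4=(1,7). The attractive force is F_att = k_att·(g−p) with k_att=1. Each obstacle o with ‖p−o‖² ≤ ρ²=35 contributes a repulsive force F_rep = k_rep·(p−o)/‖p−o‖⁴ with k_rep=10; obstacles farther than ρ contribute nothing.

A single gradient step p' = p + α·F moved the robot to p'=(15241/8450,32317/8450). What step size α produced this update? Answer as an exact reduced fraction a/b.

F_att = 1·(g−p) = 1·(-6,-1) = (-6.0000,-1.0000)
o1: d²=10 ≤ ρ²=35; F_rep = 10·(-1,3)/10² = (-0.1000,0.3000)
o2: d²=36 > ρ²=35 → inactive
o3: d²=241 > ρ²=35 → inactive
o4: d²=13 ≤ ρ²=35; F_rep = 10·(2,-3)/13² = (0.1183,-0.1775)
F = F_att + ΣF_rep = (-5.9817,-0.8775)
Δp = p'−p = (-1.1963,-0.1755); α = Δx/Fx = (-10109/8450) / (-10109/1690) = 1/5
check: Δy/Fy = (-1483/8450) / (-1483/1690) = 1/5 ✓

α = 1/5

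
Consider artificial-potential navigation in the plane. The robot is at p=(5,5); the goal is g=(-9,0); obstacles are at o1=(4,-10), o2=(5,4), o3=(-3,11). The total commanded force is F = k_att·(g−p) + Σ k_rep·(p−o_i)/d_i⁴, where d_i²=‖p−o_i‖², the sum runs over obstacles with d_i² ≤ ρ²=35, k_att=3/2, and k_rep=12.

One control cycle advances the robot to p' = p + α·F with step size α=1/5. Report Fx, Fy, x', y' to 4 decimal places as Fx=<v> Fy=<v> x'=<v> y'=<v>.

F_att = 3/2·(g−p) = 3/2·(-14,-5) = (-21.0000,-7.5000)
o1: d²=226 > ρ²=35 → inactive
o2: d²=1 ≤ ρ²=35; F_rep = 12·(0,1)/1² = (0.0000,12.0000)
o3: d²=100 > ρ²=35 → inactive
F = F_att + ΣF_rep = (-21.0000,4.5000)
p' = p + 1/5·F = (0.8000,5.9000)

Fx=-21.0000 Fy=4.5000 x'=0.8000 y'=5.9000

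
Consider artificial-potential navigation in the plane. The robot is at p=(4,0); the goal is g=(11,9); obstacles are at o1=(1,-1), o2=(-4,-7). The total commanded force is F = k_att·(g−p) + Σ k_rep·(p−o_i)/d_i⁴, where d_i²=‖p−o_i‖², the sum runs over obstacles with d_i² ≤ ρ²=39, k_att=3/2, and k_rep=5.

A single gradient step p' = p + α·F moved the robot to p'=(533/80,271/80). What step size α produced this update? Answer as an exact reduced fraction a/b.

F_att = 3/2·(g−p) = 3/2·(7,9) = (10.5000,13.5000)
o1: d²=10 ≤ ρ²=39; F_rep = 5·(3,1)/10² = (0.1500,0.0500)
o2: d²=113 > ρ²=39 → inactive
F = F_att + ΣF_rep = (10.6500,13.5500)
Δp = p'−p = (2.6625,3.3875); α = Δx/Fx = (213/80) / (213/20) = 1/4
check: Δy/Fy = (271/80) / (271/20) = 1/4 ✓

α = 1/4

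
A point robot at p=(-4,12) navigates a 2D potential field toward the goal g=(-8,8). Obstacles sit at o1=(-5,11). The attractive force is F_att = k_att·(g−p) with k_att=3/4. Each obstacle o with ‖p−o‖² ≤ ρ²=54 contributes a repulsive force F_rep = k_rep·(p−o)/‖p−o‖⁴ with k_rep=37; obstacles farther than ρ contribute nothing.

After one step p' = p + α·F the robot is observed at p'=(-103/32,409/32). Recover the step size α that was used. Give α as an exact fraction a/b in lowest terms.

F_att = 3/4·(g−p) = 3/4·(-4,-4) = (-3.0000,-3.0000)
o1: d²=2 ≤ ρ²=54; F_rep = 37·(1,1)/2² = (9.2500,9.2500)
F = F_att + ΣF_rep = (6.2500,6.2500)
Δp = p'−p = (0.7812,0.7812); α = Δx/Fx = (25/32) / (25/4) = 1/8
check: Δy/Fy = (25/32) / (25/4) = 1/8 ✓

α = 1/8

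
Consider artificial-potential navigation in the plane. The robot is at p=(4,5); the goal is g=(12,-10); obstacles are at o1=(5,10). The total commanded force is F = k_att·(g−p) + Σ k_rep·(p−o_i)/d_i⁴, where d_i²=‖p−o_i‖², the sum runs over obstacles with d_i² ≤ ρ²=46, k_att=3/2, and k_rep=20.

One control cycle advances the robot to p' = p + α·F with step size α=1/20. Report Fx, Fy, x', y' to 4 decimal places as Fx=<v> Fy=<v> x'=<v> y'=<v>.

F_att = 3/2·(g−p) = 3/2·(8,-15) = (12.0000,-22.5000)
o1: d²=26 ≤ ρ²=46; F_rep = 20·(-1,-5)/26² = (-0.0296,-0.1479)
F = F_att + ΣF_rep = (11.9704,-22.6479)
p' = p + 1/20·F = (4.5985,3.8676)

Fx=11.9704 Fy=-22.6479 x'=4.5985 y'=3.8676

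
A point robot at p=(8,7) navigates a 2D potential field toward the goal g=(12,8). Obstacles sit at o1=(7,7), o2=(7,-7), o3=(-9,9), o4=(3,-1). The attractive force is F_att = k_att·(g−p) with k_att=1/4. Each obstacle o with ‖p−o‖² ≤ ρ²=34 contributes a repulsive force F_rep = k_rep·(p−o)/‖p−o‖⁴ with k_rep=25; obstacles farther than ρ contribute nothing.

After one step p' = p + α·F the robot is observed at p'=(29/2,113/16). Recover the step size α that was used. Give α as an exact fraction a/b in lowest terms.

α = 1/4

F_att = 1/4·(g−p) = 1/4·(4,1) = (1.0000,0.2500)
o1: d²=1 ≤ ρ²=34; F_rep = 25·(1,0)/1² = (25.0000,0.0000)
o2: d²=197 > ρ²=34 → inactive
o3: d²=293 > ρ²=34 → inactive
o4: d²=89 > ρ²=34 → inactive
F = F_att + ΣF_rep = (26.0000,0.2500)
Δp = p'−p = (6.5000,0.0625); α = Δx/Fx = (13/2) / (26) = 1/4
check: Δy/Fy = (1/16) / (1/4) = 1/4 ✓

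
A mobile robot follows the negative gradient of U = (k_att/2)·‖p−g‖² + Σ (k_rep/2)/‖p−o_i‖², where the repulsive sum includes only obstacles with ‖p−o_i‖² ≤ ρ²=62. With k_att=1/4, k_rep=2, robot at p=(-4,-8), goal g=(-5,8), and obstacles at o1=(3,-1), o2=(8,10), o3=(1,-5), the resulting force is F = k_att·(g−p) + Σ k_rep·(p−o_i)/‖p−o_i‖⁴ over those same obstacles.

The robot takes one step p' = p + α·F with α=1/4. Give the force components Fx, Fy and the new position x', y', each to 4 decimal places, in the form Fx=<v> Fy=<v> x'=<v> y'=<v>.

Fx=-0.2587 Fy=3.9948 x'=-4.0647 y'=-7.0013

F_att = 1/4·(g−p) = 1/4·(-1,16) = (-0.2500,4.0000)
o1: d²=98 > ρ²=62 → inactive
o2: d²=468 > ρ²=62 → inactive
o3: d²=34 ≤ ρ²=62; F_rep = 2·(-5,-3)/34² = (-0.0087,-0.0052)
F = F_att + ΣF_rep = (-0.2587,3.9948)
p' = p + 1/4·F = (-4.0647,-7.0013)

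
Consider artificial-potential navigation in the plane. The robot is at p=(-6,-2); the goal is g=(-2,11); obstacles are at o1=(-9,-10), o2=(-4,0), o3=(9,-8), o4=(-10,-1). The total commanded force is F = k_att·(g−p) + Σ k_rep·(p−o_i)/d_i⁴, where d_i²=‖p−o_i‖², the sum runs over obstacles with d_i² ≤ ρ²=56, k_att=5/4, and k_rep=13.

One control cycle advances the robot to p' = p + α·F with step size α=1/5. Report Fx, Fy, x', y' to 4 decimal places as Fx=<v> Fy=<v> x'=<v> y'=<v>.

F_att = 5/4·(g−p) = 5/4·(4,13) = (5.0000,16.2500)
o1: d²=73 > ρ²=56 → inactive
o2: d²=8 ≤ ρ²=56; F_rep = 13·(-2,-2)/8² = (-0.4062,-0.4062)
o3: d²=261 > ρ²=56 → inactive
o4: d²=17 ≤ ρ²=56; F_rep = 13·(4,-1)/17² = (0.1799,-0.0450)
F = F_att + ΣF_rep = (4.7737,15.7988)
p' = p + 1/5·F = (-5.0453,1.1598)

Fx=4.7737 Fy=15.7988 x'=-5.0453 y'=1.1598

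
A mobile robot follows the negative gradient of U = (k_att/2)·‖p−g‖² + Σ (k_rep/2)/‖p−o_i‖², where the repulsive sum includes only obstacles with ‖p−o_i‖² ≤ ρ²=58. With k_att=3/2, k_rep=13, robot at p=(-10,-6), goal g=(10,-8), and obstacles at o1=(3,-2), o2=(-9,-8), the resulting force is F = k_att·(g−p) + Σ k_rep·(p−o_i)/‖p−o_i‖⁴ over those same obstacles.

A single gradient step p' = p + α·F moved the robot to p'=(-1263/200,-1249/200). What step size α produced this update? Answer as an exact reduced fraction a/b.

F_att = 3/2·(g−p) = 3/2·(20,-2) = (30.0000,-3.0000)
o1: d²=185 > ρ²=58 → inactive
o2: d²=5 ≤ ρ²=58; F_rep = 13·(-1,2)/5² = (-0.5200,1.0400)
F = F_att + ΣF_rep = (29.4800,-1.9600)
Δp = p'−p = (3.6850,-0.2450); α = Δx/Fx = (737/200) / (737/25) = 1/8
check: Δy/Fy = (-49/200) / (-49/25) = 1/8 ✓

α = 1/8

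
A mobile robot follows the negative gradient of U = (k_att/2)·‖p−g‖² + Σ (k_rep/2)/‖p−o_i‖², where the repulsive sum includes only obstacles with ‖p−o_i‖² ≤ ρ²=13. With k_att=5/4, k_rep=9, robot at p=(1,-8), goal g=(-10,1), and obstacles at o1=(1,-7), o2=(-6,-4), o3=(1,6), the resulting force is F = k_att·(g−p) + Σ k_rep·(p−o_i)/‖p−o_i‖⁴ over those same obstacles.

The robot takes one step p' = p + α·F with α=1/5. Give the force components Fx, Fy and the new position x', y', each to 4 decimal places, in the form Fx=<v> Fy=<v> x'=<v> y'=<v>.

Fx=-13.7500 Fy=2.2500 x'=-1.7500 y'=-7.5500

F_att = 5/4·(g−p) = 5/4·(-11,9) = (-13.7500,11.2500)
o1: d²=1 ≤ ρ²=13; F_rep = 9·(0,-1)/1² = (0.0000,-9.0000)
o2: d²=65 > ρ²=13 → inactive
o3: d²=196 > ρ²=13 → inactive
F = F_att + ΣF_rep = (-13.7500,2.2500)
p' = p + 1/5·F = (-1.7500,-7.5500)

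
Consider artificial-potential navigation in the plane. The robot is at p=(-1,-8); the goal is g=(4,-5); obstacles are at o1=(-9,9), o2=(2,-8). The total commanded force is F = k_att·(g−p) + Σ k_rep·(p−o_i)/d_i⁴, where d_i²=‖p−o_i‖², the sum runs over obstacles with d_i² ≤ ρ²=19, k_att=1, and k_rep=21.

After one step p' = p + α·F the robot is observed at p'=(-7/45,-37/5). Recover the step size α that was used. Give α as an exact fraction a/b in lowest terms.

F_att = 1·(g−p) = 1·(5,3) = (5.0000,3.0000)
o1: d²=353 > ρ²=19 → inactive
o2: d²=9 ≤ ρ²=19; F_rep = 21·(-3,0)/9² = (-0.7778,0.0000)
F = F_att + ΣF_rep = (4.2222,3.0000)
Δp = p'−p = (0.8444,0.6000); α = Δx/Fx = (38/45) / (38/9) = 1/5
check: Δy/Fy = (3/5) / (3) = 1/5 ✓

α = 1/5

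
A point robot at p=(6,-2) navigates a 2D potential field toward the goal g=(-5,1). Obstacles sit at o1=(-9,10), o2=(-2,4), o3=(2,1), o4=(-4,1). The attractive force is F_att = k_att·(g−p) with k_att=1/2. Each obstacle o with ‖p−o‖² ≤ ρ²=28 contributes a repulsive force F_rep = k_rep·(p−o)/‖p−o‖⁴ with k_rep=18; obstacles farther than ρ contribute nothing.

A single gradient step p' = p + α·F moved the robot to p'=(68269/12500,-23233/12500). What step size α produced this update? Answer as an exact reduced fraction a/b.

F_att = 1/2·(g−p) = 1/2·(-11,3) = (-5.5000,1.5000)
o1: d²=369 > ρ²=28 → inactive
o2: d²=100 > ρ²=28 → inactive
o3: d²=25 ≤ ρ²=28; F_rep = 18·(4,-3)/25² = (0.1152,-0.0864)
o4: d²=109 > ρ²=28 → inactive
F = F_att + ΣF_rep = (-5.3848,1.4136)
Δp = p'−p = (-0.5385,0.1414); α = Δx/Fx = (-6731/12500) / (-6731/1250) = 1/10
check: Δy/Fy = (1767/12500) / (1767/1250) = 1/10 ✓

α = 1/10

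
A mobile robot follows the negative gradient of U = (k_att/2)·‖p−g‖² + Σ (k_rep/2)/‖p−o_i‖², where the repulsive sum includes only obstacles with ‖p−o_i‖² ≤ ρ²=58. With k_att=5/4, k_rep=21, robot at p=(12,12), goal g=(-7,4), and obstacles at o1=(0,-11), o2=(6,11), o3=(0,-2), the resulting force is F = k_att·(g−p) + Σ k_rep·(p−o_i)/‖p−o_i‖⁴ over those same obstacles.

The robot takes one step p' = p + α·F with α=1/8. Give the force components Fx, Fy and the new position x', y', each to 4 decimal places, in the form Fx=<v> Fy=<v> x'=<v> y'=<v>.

F_att = 5/4·(g−p) = 5/4·(-19,-8) = (-23.7500,-10.0000)
o1: d²=673 > ρ²=58 → inactive
o2: d²=37 ≤ ρ²=58; F_rep = 21·(6,1)/37² = (0.0920,0.0153)
o3: d²=340 > ρ²=58 → inactive
F = F_att + ΣF_rep = (-23.6580,-9.9847)
p' = p + 1/8·F = (9.0428,10.7519)

Fx=-23.6580 Fy=-9.9847 x'=9.0428 y'=10.7519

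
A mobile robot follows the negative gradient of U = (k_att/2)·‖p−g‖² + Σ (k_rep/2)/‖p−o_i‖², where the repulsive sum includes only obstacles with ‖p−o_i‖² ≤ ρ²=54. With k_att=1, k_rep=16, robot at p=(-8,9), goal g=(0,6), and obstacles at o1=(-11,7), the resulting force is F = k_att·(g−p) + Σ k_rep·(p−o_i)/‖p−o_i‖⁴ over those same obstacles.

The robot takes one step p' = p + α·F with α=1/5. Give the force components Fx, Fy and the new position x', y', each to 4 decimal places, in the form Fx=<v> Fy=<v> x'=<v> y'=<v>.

F_att = 1·(g−p) = 1·(8,-3) = (8.0000,-3.0000)
o1: d²=13 ≤ ρ²=54; F_rep = 16·(3,2)/13² = (0.2840,0.1893)
F = F_att + ΣF_rep = (8.2840,-2.8107)
p' = p + 1/5·F = (-6.3432,8.4379)

Fx=8.2840 Fy=-2.8107 x'=-6.3432 y'=8.4379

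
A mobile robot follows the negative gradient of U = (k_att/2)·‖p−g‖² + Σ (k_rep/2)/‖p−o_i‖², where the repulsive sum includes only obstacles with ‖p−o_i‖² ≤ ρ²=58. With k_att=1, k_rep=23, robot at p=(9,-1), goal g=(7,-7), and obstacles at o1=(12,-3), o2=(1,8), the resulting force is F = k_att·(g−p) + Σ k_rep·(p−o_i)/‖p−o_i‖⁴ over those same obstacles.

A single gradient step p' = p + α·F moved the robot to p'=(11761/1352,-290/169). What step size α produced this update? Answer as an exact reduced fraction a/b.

α = 1/8

F_att = 1·(g−p) = 1·(-2,-6) = (-2.0000,-6.0000)
o1: d²=13 ≤ ρ²=58; F_rep = 23·(-3,2)/13² = (-0.4083,0.2722)
o2: d²=145 > ρ²=58 → inactive
F = F_att + ΣF_rep = (-2.4083,-5.7278)
Δp = p'−p = (-0.3010,-0.7160); α = Δx/Fx = (-407/1352) / (-407/169) = 1/8
check: Δy/Fy = (-121/169) / (-968/169) = 1/8 ✓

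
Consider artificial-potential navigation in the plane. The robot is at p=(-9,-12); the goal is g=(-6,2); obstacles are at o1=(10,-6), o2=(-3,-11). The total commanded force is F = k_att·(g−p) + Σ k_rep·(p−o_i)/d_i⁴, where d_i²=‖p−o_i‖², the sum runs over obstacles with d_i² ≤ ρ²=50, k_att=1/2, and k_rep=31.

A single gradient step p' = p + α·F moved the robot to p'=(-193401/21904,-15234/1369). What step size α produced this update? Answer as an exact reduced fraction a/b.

F_att = 1/2·(g−p) = 1/2·(3,14) = (1.5000,7.0000)
o1: d²=397 > ρ²=50 → inactive
o2: d²=37 ≤ ρ²=50; F_rep = 31·(-6,-1)/37² = (-0.1359,-0.0226)
F = F_att + ΣF_rep = (1.3641,6.9774)
Δp = p'−p = (0.1705,0.8722); α = Δx/Fx = (3735/21904) / (3735/2738) = 1/8
check: Δy/Fy = (1194/1369) / (9552/1369) = 1/8 ✓

α = 1/8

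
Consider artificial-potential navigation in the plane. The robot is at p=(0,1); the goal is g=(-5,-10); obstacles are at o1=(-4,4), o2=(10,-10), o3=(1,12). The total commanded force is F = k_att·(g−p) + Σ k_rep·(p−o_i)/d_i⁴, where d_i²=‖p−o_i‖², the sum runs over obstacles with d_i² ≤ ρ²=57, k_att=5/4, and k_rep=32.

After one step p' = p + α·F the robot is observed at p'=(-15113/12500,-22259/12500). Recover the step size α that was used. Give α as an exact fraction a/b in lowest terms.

α = 1/5

F_att = 5/4·(g−p) = 5/4·(-5,-11) = (-6.2500,-13.7500)
o1: d²=25 ≤ ρ²=57; F_rep = 32·(4,-3)/25² = (0.2048,-0.1536)
o2: d²=221 > ρ²=57 → inactive
o3: d²=122 > ρ²=57 → inactive
F = F_att + ΣF_rep = (-6.0452,-13.9036)
Δp = p'−p = (-1.2090,-2.7807); α = Δx/Fx = (-15113/12500) / (-15113/2500) = 1/5
check: Δy/Fy = (-34759/12500) / (-34759/2500) = 1/5 ✓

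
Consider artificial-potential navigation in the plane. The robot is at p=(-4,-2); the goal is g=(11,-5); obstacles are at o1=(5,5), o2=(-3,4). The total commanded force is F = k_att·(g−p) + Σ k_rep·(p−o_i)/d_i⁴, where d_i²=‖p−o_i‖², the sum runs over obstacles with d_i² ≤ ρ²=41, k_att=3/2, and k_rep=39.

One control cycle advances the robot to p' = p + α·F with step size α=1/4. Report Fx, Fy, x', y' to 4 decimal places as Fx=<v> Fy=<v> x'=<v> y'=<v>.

Fx=22.4715 Fy=-4.6709 x'=1.6179 y'=-3.1677

F_att = 3/2·(g−p) = 3/2·(15,-3) = (22.5000,-4.5000)
o1: d²=130 > ρ²=41 → inactive
o2: d²=37 ≤ ρ²=41; F_rep = 39·(-1,-6)/37² = (-0.0285,-0.1709)
F = F_att + ΣF_rep = (22.4715,-4.6709)
p' = p + 1/4·F = (1.6179,-3.1677)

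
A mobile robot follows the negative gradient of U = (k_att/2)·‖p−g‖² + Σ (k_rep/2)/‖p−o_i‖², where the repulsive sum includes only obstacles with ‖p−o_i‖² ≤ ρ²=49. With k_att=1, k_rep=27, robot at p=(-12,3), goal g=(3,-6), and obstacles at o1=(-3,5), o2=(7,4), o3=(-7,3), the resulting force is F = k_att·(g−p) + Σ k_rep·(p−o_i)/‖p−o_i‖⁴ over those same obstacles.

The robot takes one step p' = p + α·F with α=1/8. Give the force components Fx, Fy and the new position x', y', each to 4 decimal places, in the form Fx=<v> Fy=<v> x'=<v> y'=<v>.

F_att = 1·(g−p) = 1·(15,-9) = (15.0000,-9.0000)
o1: d²=85 > ρ²=49 → inactive
o2: d²=362 > ρ²=49 → inactive
o3: d²=25 ≤ ρ²=49; F_rep = 27·(-5,0)/25² = (-0.2160,0.0000)
F = F_att + ΣF_rep = (14.7840,-9.0000)
p' = p + 1/8·F = (-10.1520,1.8750)

Fx=14.7840 Fy=-9.0000 x'=-10.1520 y'=1.8750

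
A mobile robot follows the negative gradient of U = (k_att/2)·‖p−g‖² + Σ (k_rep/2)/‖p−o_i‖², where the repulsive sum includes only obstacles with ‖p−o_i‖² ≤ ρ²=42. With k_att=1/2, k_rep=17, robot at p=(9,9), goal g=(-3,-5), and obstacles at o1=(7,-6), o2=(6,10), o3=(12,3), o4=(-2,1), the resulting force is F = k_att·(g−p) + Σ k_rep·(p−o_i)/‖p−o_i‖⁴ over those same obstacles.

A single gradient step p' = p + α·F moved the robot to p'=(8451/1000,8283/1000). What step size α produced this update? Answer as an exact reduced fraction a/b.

F_att = 1/2·(g−p) = 1/2·(-12,-14) = (-6.0000,-7.0000)
o1: d²=229 > ρ²=42 → inactive
o2: d²=10 ≤ ρ²=42; F_rep = 17·(3,-1)/10² = (0.5100,-0.1700)
o3: d²=45 > ρ²=42 → inactive
o4: d²=185 > ρ²=42 → inactive
F = F_att + ΣF_rep = (-5.4900,-7.1700)
Δp = p'−p = (-0.5490,-0.7170); α = Δx/Fx = (-549/1000) / (-549/100) = 1/10
check: Δy/Fy = (-717/1000) / (-717/100) = 1/10 ✓

α = 1/10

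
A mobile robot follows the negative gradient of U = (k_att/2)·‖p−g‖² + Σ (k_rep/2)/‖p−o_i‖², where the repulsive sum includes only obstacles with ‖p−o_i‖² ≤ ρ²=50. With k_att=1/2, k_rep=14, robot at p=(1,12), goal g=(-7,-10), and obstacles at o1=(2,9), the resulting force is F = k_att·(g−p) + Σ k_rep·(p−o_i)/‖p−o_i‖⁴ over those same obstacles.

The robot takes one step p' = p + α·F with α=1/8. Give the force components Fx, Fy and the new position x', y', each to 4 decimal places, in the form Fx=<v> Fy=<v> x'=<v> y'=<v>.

F_att = 1/2·(g−p) = 1/2·(-8,-22) = (-4.0000,-11.0000)
o1: d²=10 ≤ ρ²=50; F_rep = 14·(-1,3)/10² = (-0.1400,0.4200)
F = F_att + ΣF_rep = (-4.1400,-10.5800)
p' = p + 1/8·F = (0.4825,10.6775)

Fx=-4.1400 Fy=-10.5800 x'=0.4825 y'=10.6775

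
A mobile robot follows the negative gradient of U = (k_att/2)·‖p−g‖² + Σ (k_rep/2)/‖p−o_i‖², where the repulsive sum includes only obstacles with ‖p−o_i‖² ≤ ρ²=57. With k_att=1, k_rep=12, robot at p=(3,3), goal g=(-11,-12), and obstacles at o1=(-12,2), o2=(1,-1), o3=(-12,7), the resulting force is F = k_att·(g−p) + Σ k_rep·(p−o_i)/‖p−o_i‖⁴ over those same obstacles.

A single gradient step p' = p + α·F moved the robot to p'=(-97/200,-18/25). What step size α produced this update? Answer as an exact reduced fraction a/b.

α = 1/4

F_att = 1·(g−p) = 1·(-14,-15) = (-14.0000,-15.0000)
o1: d²=226 > ρ²=57 → inactive
o2: d²=20 ≤ ρ²=57; F_rep = 12·(2,4)/20² = (0.0600,0.1200)
o3: d²=241 > ρ²=57 → inactive
F = F_att + ΣF_rep = (-13.9400,-14.8800)
Δp = p'−p = (-3.4850,-3.7200); α = Δx/Fx = (-697/200) / (-697/50) = 1/4
check: Δy/Fy = (-93/25) / (-372/25) = 1/4 ✓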